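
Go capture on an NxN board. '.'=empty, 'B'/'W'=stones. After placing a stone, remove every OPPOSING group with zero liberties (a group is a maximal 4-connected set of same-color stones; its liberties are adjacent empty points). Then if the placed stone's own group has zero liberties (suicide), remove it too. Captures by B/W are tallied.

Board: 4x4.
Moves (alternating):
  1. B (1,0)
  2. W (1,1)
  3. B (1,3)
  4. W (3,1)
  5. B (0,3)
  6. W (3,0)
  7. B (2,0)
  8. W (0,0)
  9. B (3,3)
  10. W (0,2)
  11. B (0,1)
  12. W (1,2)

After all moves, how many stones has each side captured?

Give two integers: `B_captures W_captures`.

Answer: 1 0

Derivation:
Move 1: B@(1,0) -> caps B=0 W=0
Move 2: W@(1,1) -> caps B=0 W=0
Move 3: B@(1,3) -> caps B=0 W=0
Move 4: W@(3,1) -> caps B=0 W=0
Move 5: B@(0,3) -> caps B=0 W=0
Move 6: W@(3,0) -> caps B=0 W=0
Move 7: B@(2,0) -> caps B=0 W=0
Move 8: W@(0,0) -> caps B=0 W=0
Move 9: B@(3,3) -> caps B=0 W=0
Move 10: W@(0,2) -> caps B=0 W=0
Move 11: B@(0,1) -> caps B=1 W=0
Move 12: W@(1,2) -> caps B=1 W=0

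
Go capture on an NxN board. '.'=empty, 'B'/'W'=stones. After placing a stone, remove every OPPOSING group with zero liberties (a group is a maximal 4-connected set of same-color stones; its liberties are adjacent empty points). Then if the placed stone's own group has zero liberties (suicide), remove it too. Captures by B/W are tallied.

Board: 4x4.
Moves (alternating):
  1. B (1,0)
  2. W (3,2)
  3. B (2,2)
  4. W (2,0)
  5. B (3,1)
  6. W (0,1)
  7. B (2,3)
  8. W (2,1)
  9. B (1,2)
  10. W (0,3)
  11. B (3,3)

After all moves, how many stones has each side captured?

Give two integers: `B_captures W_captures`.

Move 1: B@(1,0) -> caps B=0 W=0
Move 2: W@(3,2) -> caps B=0 W=0
Move 3: B@(2,2) -> caps B=0 W=0
Move 4: W@(2,0) -> caps B=0 W=0
Move 5: B@(3,1) -> caps B=0 W=0
Move 6: W@(0,1) -> caps B=0 W=0
Move 7: B@(2,3) -> caps B=0 W=0
Move 8: W@(2,1) -> caps B=0 W=0
Move 9: B@(1,2) -> caps B=0 W=0
Move 10: W@(0,3) -> caps B=0 W=0
Move 11: B@(3,3) -> caps B=1 W=0

Answer: 1 0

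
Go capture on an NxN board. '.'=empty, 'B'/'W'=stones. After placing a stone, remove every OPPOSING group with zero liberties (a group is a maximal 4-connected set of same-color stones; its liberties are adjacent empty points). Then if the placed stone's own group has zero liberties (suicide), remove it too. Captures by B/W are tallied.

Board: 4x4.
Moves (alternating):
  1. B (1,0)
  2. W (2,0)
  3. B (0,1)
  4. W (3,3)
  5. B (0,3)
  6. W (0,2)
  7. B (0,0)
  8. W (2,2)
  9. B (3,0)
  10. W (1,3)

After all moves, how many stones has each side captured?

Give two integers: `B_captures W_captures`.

Answer: 0 1

Derivation:
Move 1: B@(1,0) -> caps B=0 W=0
Move 2: W@(2,0) -> caps B=0 W=0
Move 3: B@(0,1) -> caps B=0 W=0
Move 4: W@(3,3) -> caps B=0 W=0
Move 5: B@(0,3) -> caps B=0 W=0
Move 6: W@(0,2) -> caps B=0 W=0
Move 7: B@(0,0) -> caps B=0 W=0
Move 8: W@(2,2) -> caps B=0 W=0
Move 9: B@(3,0) -> caps B=0 W=0
Move 10: W@(1,3) -> caps B=0 W=1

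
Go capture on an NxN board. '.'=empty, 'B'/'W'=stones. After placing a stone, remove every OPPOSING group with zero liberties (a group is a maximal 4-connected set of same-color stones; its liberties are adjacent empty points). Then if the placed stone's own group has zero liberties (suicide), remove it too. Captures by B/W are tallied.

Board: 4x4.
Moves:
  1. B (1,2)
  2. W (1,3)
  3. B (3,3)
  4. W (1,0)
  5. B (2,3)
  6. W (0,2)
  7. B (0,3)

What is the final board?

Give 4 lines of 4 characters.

Move 1: B@(1,2) -> caps B=0 W=0
Move 2: W@(1,3) -> caps B=0 W=0
Move 3: B@(3,3) -> caps B=0 W=0
Move 4: W@(1,0) -> caps B=0 W=0
Move 5: B@(2,3) -> caps B=0 W=0
Move 6: W@(0,2) -> caps B=0 W=0
Move 7: B@(0,3) -> caps B=1 W=0

Answer: ..WB
W.B.
...B
...B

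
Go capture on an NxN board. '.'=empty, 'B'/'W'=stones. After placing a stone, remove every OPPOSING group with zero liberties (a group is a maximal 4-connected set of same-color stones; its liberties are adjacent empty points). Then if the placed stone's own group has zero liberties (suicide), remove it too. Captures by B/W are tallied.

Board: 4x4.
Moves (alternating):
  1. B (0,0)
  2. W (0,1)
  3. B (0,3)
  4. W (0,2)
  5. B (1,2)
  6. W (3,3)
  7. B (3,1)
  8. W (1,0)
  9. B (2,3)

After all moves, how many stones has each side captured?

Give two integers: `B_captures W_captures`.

Move 1: B@(0,0) -> caps B=0 W=0
Move 2: W@(0,1) -> caps B=0 W=0
Move 3: B@(0,3) -> caps B=0 W=0
Move 4: W@(0,2) -> caps B=0 W=0
Move 5: B@(1,2) -> caps B=0 W=0
Move 6: W@(3,3) -> caps B=0 W=0
Move 7: B@(3,1) -> caps B=0 W=0
Move 8: W@(1,0) -> caps B=0 W=1
Move 9: B@(2,3) -> caps B=0 W=1

Answer: 0 1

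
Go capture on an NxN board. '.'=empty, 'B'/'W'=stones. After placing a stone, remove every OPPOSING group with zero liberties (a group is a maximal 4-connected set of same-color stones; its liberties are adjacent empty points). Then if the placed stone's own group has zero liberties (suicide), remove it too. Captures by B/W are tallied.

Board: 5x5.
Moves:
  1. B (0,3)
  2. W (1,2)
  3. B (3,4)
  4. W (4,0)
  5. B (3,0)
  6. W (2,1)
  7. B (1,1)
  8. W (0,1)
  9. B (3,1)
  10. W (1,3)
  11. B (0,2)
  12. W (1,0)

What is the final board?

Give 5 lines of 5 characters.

Answer: .WBB.
W.WW.
.W...
BB..B
W....

Derivation:
Move 1: B@(0,3) -> caps B=0 W=0
Move 2: W@(1,2) -> caps B=0 W=0
Move 3: B@(3,4) -> caps B=0 W=0
Move 4: W@(4,0) -> caps B=0 W=0
Move 5: B@(3,0) -> caps B=0 W=0
Move 6: W@(2,1) -> caps B=0 W=0
Move 7: B@(1,1) -> caps B=0 W=0
Move 8: W@(0,1) -> caps B=0 W=0
Move 9: B@(3,1) -> caps B=0 W=0
Move 10: W@(1,3) -> caps B=0 W=0
Move 11: B@(0,2) -> caps B=0 W=0
Move 12: W@(1,0) -> caps B=0 W=1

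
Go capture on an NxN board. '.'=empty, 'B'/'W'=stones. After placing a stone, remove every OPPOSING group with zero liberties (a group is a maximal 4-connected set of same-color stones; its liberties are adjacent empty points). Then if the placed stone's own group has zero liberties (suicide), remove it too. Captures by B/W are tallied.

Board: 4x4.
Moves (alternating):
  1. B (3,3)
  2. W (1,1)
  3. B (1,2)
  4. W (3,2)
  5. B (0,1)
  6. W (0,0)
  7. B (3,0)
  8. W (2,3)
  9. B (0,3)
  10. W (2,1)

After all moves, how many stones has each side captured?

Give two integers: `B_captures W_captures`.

Answer: 0 1

Derivation:
Move 1: B@(3,3) -> caps B=0 W=0
Move 2: W@(1,1) -> caps B=0 W=0
Move 3: B@(1,2) -> caps B=0 W=0
Move 4: W@(3,2) -> caps B=0 W=0
Move 5: B@(0,1) -> caps B=0 W=0
Move 6: W@(0,0) -> caps B=0 W=0
Move 7: B@(3,0) -> caps B=0 W=0
Move 8: W@(2,3) -> caps B=0 W=1
Move 9: B@(0,3) -> caps B=0 W=1
Move 10: W@(2,1) -> caps B=0 W=1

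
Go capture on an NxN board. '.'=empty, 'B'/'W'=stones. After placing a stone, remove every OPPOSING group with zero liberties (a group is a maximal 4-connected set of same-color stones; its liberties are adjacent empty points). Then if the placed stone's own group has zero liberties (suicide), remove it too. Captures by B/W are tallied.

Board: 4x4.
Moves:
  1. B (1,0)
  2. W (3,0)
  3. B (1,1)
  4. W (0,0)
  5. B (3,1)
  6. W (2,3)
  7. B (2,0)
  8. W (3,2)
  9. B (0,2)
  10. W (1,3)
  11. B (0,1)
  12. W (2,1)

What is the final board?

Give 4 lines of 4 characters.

Move 1: B@(1,0) -> caps B=0 W=0
Move 2: W@(3,0) -> caps B=0 W=0
Move 3: B@(1,1) -> caps B=0 W=0
Move 4: W@(0,0) -> caps B=0 W=0
Move 5: B@(3,1) -> caps B=0 W=0
Move 6: W@(2,3) -> caps B=0 W=0
Move 7: B@(2,0) -> caps B=1 W=0
Move 8: W@(3,2) -> caps B=1 W=0
Move 9: B@(0,2) -> caps B=1 W=0
Move 10: W@(1,3) -> caps B=1 W=0
Move 11: B@(0,1) -> caps B=2 W=0
Move 12: W@(2,1) -> caps B=2 W=0

Answer: .BB.
BB.W
BW.W
.BW.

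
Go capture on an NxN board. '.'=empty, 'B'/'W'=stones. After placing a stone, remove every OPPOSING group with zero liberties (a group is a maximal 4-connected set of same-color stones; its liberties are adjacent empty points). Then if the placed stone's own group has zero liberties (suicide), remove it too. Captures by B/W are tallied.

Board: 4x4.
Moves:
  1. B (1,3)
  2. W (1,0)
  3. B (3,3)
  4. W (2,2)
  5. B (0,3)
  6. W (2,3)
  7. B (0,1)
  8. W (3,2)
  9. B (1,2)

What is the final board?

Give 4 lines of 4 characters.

Answer: .B.B
W.BB
..WW
..W.

Derivation:
Move 1: B@(1,3) -> caps B=0 W=0
Move 2: W@(1,0) -> caps B=0 W=0
Move 3: B@(3,3) -> caps B=0 W=0
Move 4: W@(2,2) -> caps B=0 W=0
Move 5: B@(0,3) -> caps B=0 W=0
Move 6: W@(2,3) -> caps B=0 W=0
Move 7: B@(0,1) -> caps B=0 W=0
Move 8: W@(3,2) -> caps B=0 W=1
Move 9: B@(1,2) -> caps B=0 W=1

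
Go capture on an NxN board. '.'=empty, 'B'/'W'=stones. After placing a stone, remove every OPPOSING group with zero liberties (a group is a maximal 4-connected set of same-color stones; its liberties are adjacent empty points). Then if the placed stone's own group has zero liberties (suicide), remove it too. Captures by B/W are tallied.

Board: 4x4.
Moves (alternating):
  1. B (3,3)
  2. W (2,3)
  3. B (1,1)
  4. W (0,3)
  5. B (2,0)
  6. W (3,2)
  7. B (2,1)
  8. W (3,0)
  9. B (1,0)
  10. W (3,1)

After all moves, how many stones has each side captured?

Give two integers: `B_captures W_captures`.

Answer: 0 1

Derivation:
Move 1: B@(3,3) -> caps B=0 W=0
Move 2: W@(2,3) -> caps B=0 W=0
Move 3: B@(1,1) -> caps B=0 W=0
Move 4: W@(0,3) -> caps B=0 W=0
Move 5: B@(2,0) -> caps B=0 W=0
Move 6: W@(3,2) -> caps B=0 W=1
Move 7: B@(2,1) -> caps B=0 W=1
Move 8: W@(3,0) -> caps B=0 W=1
Move 9: B@(1,0) -> caps B=0 W=1
Move 10: W@(3,1) -> caps B=0 W=1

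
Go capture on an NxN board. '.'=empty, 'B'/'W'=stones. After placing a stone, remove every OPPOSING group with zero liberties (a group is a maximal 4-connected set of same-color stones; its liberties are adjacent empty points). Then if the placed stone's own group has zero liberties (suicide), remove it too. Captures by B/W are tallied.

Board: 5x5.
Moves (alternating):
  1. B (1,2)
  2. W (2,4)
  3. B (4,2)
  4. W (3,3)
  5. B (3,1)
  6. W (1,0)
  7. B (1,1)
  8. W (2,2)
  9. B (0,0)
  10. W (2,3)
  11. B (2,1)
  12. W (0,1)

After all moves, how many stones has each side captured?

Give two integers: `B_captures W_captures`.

Answer: 0 1

Derivation:
Move 1: B@(1,2) -> caps B=0 W=0
Move 2: W@(2,4) -> caps B=0 W=0
Move 3: B@(4,2) -> caps B=0 W=0
Move 4: W@(3,3) -> caps B=0 W=0
Move 5: B@(3,1) -> caps B=0 W=0
Move 6: W@(1,0) -> caps B=0 W=0
Move 7: B@(1,1) -> caps B=0 W=0
Move 8: W@(2,2) -> caps B=0 W=0
Move 9: B@(0,0) -> caps B=0 W=0
Move 10: W@(2,3) -> caps B=0 W=0
Move 11: B@(2,1) -> caps B=0 W=0
Move 12: W@(0,1) -> caps B=0 W=1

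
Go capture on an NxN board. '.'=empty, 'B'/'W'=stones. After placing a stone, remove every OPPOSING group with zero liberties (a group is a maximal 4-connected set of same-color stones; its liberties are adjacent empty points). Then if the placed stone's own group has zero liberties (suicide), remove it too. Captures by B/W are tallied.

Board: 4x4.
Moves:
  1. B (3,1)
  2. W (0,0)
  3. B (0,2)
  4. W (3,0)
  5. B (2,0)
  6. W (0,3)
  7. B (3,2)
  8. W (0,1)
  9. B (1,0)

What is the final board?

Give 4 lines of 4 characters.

Move 1: B@(3,1) -> caps B=0 W=0
Move 2: W@(0,0) -> caps B=0 W=0
Move 3: B@(0,2) -> caps B=0 W=0
Move 4: W@(3,0) -> caps B=0 W=0
Move 5: B@(2,0) -> caps B=1 W=0
Move 6: W@(0,3) -> caps B=1 W=0
Move 7: B@(3,2) -> caps B=1 W=0
Move 8: W@(0,1) -> caps B=1 W=0
Move 9: B@(1,0) -> caps B=1 W=0

Answer: WWBW
B...
B...
.BB.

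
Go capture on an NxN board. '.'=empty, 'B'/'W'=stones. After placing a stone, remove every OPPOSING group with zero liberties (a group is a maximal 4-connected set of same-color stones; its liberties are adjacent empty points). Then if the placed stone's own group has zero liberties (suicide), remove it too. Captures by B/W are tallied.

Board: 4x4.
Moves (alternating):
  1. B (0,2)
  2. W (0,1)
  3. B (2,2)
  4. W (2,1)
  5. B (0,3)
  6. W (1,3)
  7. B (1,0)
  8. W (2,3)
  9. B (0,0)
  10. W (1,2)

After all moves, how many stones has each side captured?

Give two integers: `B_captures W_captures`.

Move 1: B@(0,2) -> caps B=0 W=0
Move 2: W@(0,1) -> caps B=0 W=0
Move 3: B@(2,2) -> caps B=0 W=0
Move 4: W@(2,1) -> caps B=0 W=0
Move 5: B@(0,3) -> caps B=0 W=0
Move 6: W@(1,3) -> caps B=0 W=0
Move 7: B@(1,0) -> caps B=0 W=0
Move 8: W@(2,3) -> caps B=0 W=0
Move 9: B@(0,0) -> caps B=0 W=0
Move 10: W@(1,2) -> caps B=0 W=2

Answer: 0 2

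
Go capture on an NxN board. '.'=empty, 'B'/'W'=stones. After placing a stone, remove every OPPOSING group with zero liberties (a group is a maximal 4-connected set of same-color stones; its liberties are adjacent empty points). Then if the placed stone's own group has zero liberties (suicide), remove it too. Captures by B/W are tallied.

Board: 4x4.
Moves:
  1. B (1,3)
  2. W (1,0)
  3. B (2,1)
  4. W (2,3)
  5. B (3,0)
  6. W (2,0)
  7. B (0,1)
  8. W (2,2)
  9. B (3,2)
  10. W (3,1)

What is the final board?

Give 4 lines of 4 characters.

Move 1: B@(1,3) -> caps B=0 W=0
Move 2: W@(1,0) -> caps B=0 W=0
Move 3: B@(2,1) -> caps B=0 W=0
Move 4: W@(2,3) -> caps B=0 W=0
Move 5: B@(3,0) -> caps B=0 W=0
Move 6: W@(2,0) -> caps B=0 W=0
Move 7: B@(0,1) -> caps B=0 W=0
Move 8: W@(2,2) -> caps B=0 W=0
Move 9: B@(3,2) -> caps B=0 W=0
Move 10: W@(3,1) -> caps B=0 W=1

Answer: .B..
W..B
WBWW
.WB.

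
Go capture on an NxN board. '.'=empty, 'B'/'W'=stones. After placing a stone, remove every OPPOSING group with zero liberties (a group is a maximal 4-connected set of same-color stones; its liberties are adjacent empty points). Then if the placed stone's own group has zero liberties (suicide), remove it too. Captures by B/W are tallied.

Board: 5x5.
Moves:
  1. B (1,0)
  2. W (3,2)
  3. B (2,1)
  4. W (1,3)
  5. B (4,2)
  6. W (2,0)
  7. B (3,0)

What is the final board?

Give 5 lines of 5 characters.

Answer: .....
B..W.
.B...
B.W..
..B..

Derivation:
Move 1: B@(1,0) -> caps B=0 W=0
Move 2: W@(3,2) -> caps B=0 W=0
Move 3: B@(2,1) -> caps B=0 W=0
Move 4: W@(1,3) -> caps B=0 W=0
Move 5: B@(4,2) -> caps B=0 W=0
Move 6: W@(2,0) -> caps B=0 W=0
Move 7: B@(3,0) -> caps B=1 W=0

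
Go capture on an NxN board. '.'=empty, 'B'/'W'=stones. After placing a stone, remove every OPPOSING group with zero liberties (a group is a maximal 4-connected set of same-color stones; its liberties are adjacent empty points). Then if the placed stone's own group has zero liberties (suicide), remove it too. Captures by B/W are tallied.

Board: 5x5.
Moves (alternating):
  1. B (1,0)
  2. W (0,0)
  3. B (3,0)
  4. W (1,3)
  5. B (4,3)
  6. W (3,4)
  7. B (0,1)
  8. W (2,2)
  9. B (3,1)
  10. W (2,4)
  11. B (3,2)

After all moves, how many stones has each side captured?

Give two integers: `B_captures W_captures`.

Move 1: B@(1,0) -> caps B=0 W=0
Move 2: W@(0,0) -> caps B=0 W=0
Move 3: B@(3,0) -> caps B=0 W=0
Move 4: W@(1,3) -> caps B=0 W=0
Move 5: B@(4,3) -> caps B=0 W=0
Move 6: W@(3,4) -> caps B=0 W=0
Move 7: B@(0,1) -> caps B=1 W=0
Move 8: W@(2,2) -> caps B=1 W=0
Move 9: B@(3,1) -> caps B=1 W=0
Move 10: W@(2,4) -> caps B=1 W=0
Move 11: B@(3,2) -> caps B=1 W=0

Answer: 1 0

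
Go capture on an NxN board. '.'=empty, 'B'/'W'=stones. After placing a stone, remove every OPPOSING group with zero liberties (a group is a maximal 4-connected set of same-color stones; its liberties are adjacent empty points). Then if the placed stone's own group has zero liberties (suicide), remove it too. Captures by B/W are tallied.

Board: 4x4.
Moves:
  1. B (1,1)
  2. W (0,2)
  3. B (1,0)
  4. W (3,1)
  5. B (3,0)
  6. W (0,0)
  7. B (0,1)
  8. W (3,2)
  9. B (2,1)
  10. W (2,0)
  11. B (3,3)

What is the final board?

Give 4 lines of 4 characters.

Move 1: B@(1,1) -> caps B=0 W=0
Move 2: W@(0,2) -> caps B=0 W=0
Move 3: B@(1,0) -> caps B=0 W=0
Move 4: W@(3,1) -> caps B=0 W=0
Move 5: B@(3,0) -> caps B=0 W=0
Move 6: W@(0,0) -> caps B=0 W=0
Move 7: B@(0,1) -> caps B=1 W=0
Move 8: W@(3,2) -> caps B=1 W=0
Move 9: B@(2,1) -> caps B=1 W=0
Move 10: W@(2,0) -> caps B=1 W=1
Move 11: B@(3,3) -> caps B=1 W=1

Answer: .BW.
BB..
WB..
.WWB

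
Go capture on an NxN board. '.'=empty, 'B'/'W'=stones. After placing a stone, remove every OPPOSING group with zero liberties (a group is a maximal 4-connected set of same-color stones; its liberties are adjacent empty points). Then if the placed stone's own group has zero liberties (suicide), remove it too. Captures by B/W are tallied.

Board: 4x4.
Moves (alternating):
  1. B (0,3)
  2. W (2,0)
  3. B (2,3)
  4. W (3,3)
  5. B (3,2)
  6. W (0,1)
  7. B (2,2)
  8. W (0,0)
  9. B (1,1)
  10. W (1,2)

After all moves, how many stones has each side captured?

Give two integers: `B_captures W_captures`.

Answer: 1 0

Derivation:
Move 1: B@(0,3) -> caps B=0 W=0
Move 2: W@(2,0) -> caps B=0 W=0
Move 3: B@(2,3) -> caps B=0 W=0
Move 4: W@(3,3) -> caps B=0 W=0
Move 5: B@(3,2) -> caps B=1 W=0
Move 6: W@(0,1) -> caps B=1 W=0
Move 7: B@(2,2) -> caps B=1 W=0
Move 8: W@(0,0) -> caps B=1 W=0
Move 9: B@(1,1) -> caps B=1 W=0
Move 10: W@(1,2) -> caps B=1 W=0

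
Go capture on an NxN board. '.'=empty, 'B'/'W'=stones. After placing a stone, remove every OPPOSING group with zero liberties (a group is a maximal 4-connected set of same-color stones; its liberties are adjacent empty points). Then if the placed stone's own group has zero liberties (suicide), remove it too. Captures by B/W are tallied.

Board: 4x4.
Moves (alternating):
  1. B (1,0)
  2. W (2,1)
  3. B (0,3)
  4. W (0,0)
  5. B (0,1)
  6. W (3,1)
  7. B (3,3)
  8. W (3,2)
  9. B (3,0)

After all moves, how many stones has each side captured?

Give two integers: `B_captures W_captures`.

Move 1: B@(1,0) -> caps B=0 W=0
Move 2: W@(2,1) -> caps B=0 W=0
Move 3: B@(0,3) -> caps B=0 W=0
Move 4: W@(0,0) -> caps B=0 W=0
Move 5: B@(0,1) -> caps B=1 W=0
Move 6: W@(3,1) -> caps B=1 W=0
Move 7: B@(3,3) -> caps B=1 W=0
Move 8: W@(3,2) -> caps B=1 W=0
Move 9: B@(3,0) -> caps B=1 W=0

Answer: 1 0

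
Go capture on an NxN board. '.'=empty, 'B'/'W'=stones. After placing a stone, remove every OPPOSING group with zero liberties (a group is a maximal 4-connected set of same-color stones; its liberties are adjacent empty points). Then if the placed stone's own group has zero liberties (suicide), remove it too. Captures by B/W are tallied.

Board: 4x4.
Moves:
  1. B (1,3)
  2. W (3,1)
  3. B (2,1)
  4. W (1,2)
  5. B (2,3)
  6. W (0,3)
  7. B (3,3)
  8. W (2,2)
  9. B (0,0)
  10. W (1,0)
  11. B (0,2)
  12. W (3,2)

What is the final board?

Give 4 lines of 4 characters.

Answer: B.B.
W.WB
.BWB
.WWB

Derivation:
Move 1: B@(1,3) -> caps B=0 W=0
Move 2: W@(3,1) -> caps B=0 W=0
Move 3: B@(2,1) -> caps B=0 W=0
Move 4: W@(1,2) -> caps B=0 W=0
Move 5: B@(2,3) -> caps B=0 W=0
Move 6: W@(0,3) -> caps B=0 W=0
Move 7: B@(3,3) -> caps B=0 W=0
Move 8: W@(2,2) -> caps B=0 W=0
Move 9: B@(0,0) -> caps B=0 W=0
Move 10: W@(1,0) -> caps B=0 W=0
Move 11: B@(0,2) -> caps B=1 W=0
Move 12: W@(3,2) -> caps B=1 W=0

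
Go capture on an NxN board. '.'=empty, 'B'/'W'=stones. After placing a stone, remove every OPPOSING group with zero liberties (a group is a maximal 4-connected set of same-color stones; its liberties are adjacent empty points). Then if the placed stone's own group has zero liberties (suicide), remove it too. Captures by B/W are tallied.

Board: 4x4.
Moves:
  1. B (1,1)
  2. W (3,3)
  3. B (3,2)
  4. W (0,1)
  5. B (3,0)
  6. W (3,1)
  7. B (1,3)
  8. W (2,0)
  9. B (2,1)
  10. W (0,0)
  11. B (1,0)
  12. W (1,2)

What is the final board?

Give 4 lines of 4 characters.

Answer: WW..
BBWB
WB..
.WBW

Derivation:
Move 1: B@(1,1) -> caps B=0 W=0
Move 2: W@(3,3) -> caps B=0 W=0
Move 3: B@(3,2) -> caps B=0 W=0
Move 4: W@(0,1) -> caps B=0 W=0
Move 5: B@(3,0) -> caps B=0 W=0
Move 6: W@(3,1) -> caps B=0 W=0
Move 7: B@(1,3) -> caps B=0 W=0
Move 8: W@(2,0) -> caps B=0 W=1
Move 9: B@(2,1) -> caps B=0 W=1
Move 10: W@(0,0) -> caps B=0 W=1
Move 11: B@(1,0) -> caps B=0 W=1
Move 12: W@(1,2) -> caps B=0 W=1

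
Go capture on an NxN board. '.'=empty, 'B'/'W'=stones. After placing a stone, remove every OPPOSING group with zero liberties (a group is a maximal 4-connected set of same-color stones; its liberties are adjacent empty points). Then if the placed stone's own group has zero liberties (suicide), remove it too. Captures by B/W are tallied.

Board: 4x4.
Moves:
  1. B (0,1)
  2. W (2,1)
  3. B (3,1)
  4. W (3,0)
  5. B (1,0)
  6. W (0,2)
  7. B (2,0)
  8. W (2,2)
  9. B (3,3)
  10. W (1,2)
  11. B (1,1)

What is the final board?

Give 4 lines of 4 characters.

Move 1: B@(0,1) -> caps B=0 W=0
Move 2: W@(2,1) -> caps B=0 W=0
Move 3: B@(3,1) -> caps B=0 W=0
Move 4: W@(3,0) -> caps B=0 W=0
Move 5: B@(1,0) -> caps B=0 W=0
Move 6: W@(0,2) -> caps B=0 W=0
Move 7: B@(2,0) -> caps B=1 W=0
Move 8: W@(2,2) -> caps B=1 W=0
Move 9: B@(3,3) -> caps B=1 W=0
Move 10: W@(1,2) -> caps B=1 W=0
Move 11: B@(1,1) -> caps B=1 W=0

Answer: .BW.
BBW.
BWW.
.B.B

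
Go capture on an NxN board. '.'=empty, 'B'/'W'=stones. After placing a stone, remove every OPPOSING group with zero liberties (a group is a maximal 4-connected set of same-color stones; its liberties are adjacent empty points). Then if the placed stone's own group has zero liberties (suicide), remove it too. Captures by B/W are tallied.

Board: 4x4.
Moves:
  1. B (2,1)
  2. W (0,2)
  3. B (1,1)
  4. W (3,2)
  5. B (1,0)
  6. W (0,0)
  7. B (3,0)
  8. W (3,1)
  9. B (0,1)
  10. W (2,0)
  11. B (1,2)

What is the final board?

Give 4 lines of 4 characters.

Move 1: B@(2,1) -> caps B=0 W=0
Move 2: W@(0,2) -> caps B=0 W=0
Move 3: B@(1,1) -> caps B=0 W=0
Move 4: W@(3,2) -> caps B=0 W=0
Move 5: B@(1,0) -> caps B=0 W=0
Move 6: W@(0,0) -> caps B=0 W=0
Move 7: B@(3,0) -> caps B=0 W=0
Move 8: W@(3,1) -> caps B=0 W=0
Move 9: B@(0,1) -> caps B=1 W=0
Move 10: W@(2,0) -> caps B=1 W=1
Move 11: B@(1,2) -> caps B=1 W=1

Answer: .BW.
BBB.
WB..
.WW.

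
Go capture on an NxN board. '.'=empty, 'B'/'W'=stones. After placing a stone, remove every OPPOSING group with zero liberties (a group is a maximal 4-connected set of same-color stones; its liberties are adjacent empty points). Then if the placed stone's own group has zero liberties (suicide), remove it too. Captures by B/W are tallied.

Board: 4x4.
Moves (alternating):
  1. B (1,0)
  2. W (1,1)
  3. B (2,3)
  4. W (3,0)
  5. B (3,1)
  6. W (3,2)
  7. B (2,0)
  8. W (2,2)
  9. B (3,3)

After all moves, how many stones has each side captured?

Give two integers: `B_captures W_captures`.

Answer: 1 0

Derivation:
Move 1: B@(1,0) -> caps B=0 W=0
Move 2: W@(1,1) -> caps B=0 W=0
Move 3: B@(2,3) -> caps B=0 W=0
Move 4: W@(3,0) -> caps B=0 W=0
Move 5: B@(3,1) -> caps B=0 W=0
Move 6: W@(3,2) -> caps B=0 W=0
Move 7: B@(2,0) -> caps B=1 W=0
Move 8: W@(2,2) -> caps B=1 W=0
Move 9: B@(3,3) -> caps B=1 W=0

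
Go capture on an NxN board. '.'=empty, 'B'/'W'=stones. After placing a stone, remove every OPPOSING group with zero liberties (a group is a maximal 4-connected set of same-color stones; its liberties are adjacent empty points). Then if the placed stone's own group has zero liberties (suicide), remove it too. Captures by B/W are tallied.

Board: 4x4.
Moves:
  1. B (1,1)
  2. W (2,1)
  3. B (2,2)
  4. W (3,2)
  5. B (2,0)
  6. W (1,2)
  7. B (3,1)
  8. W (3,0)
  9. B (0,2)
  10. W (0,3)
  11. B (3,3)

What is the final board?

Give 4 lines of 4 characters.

Answer: ..BW
.BW.
B.B.
.B.B

Derivation:
Move 1: B@(1,1) -> caps B=0 W=0
Move 2: W@(2,1) -> caps B=0 W=0
Move 3: B@(2,2) -> caps B=0 W=0
Move 4: W@(3,2) -> caps B=0 W=0
Move 5: B@(2,0) -> caps B=0 W=0
Move 6: W@(1,2) -> caps B=0 W=0
Move 7: B@(3,1) -> caps B=1 W=0
Move 8: W@(3,0) -> caps B=1 W=0
Move 9: B@(0,2) -> caps B=1 W=0
Move 10: W@(0,3) -> caps B=1 W=0
Move 11: B@(3,3) -> caps B=2 W=0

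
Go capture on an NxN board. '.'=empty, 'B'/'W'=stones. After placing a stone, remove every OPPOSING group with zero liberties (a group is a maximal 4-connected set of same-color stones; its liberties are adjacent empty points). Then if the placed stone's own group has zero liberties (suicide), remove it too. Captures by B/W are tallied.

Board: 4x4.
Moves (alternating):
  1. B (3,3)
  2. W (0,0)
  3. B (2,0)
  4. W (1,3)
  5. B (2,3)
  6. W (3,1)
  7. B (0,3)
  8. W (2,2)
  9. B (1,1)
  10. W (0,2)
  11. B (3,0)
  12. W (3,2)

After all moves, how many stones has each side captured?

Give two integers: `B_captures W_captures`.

Move 1: B@(3,3) -> caps B=0 W=0
Move 2: W@(0,0) -> caps B=0 W=0
Move 3: B@(2,0) -> caps B=0 W=0
Move 4: W@(1,3) -> caps B=0 W=0
Move 5: B@(2,3) -> caps B=0 W=0
Move 6: W@(3,1) -> caps B=0 W=0
Move 7: B@(0,3) -> caps B=0 W=0
Move 8: W@(2,2) -> caps B=0 W=0
Move 9: B@(1,1) -> caps B=0 W=0
Move 10: W@(0,2) -> caps B=0 W=1
Move 11: B@(3,0) -> caps B=0 W=1
Move 12: W@(3,2) -> caps B=0 W=3

Answer: 0 3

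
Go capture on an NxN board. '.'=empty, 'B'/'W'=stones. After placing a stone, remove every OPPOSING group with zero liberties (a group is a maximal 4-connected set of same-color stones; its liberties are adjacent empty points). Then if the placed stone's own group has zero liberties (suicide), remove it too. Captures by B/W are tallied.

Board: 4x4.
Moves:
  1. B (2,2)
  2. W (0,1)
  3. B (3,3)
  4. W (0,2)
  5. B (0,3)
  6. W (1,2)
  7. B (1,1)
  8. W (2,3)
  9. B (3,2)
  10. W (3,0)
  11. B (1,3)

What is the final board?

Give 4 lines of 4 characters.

Answer: .WWB
.BWB
..B.
W.BB

Derivation:
Move 1: B@(2,2) -> caps B=0 W=0
Move 2: W@(0,1) -> caps B=0 W=0
Move 3: B@(3,3) -> caps B=0 W=0
Move 4: W@(0,2) -> caps B=0 W=0
Move 5: B@(0,3) -> caps B=0 W=0
Move 6: W@(1,2) -> caps B=0 W=0
Move 7: B@(1,1) -> caps B=0 W=0
Move 8: W@(2,3) -> caps B=0 W=0
Move 9: B@(3,2) -> caps B=0 W=0
Move 10: W@(3,0) -> caps B=0 W=0
Move 11: B@(1,3) -> caps B=1 W=0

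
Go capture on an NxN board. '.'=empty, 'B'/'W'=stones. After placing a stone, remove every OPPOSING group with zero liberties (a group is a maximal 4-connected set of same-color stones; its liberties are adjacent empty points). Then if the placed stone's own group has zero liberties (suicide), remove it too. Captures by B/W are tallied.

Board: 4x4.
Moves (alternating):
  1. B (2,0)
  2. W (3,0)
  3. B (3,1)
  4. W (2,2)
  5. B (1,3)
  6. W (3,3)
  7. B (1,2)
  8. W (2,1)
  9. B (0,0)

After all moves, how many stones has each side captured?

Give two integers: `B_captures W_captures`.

Move 1: B@(2,0) -> caps B=0 W=0
Move 2: W@(3,0) -> caps B=0 W=0
Move 3: B@(3,1) -> caps B=1 W=0
Move 4: W@(2,2) -> caps B=1 W=0
Move 5: B@(1,3) -> caps B=1 W=0
Move 6: W@(3,3) -> caps B=1 W=0
Move 7: B@(1,2) -> caps B=1 W=0
Move 8: W@(2,1) -> caps B=1 W=0
Move 9: B@(0,0) -> caps B=1 W=0

Answer: 1 0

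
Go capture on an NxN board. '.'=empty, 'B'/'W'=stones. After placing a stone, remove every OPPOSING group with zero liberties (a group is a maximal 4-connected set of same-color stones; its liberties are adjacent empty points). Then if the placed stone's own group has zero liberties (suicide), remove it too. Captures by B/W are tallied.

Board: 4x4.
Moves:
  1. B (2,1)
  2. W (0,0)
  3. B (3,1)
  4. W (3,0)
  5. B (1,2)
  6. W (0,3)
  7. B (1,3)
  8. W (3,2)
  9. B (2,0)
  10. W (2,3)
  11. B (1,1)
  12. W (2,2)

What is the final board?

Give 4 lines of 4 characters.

Answer: W..W
.BBB
BBWW
.BW.

Derivation:
Move 1: B@(2,1) -> caps B=0 W=0
Move 2: W@(0,0) -> caps B=0 W=0
Move 3: B@(3,1) -> caps B=0 W=0
Move 4: W@(3,0) -> caps B=0 W=0
Move 5: B@(1,2) -> caps B=0 W=0
Move 6: W@(0,3) -> caps B=0 W=0
Move 7: B@(1,3) -> caps B=0 W=0
Move 8: W@(3,2) -> caps B=0 W=0
Move 9: B@(2,0) -> caps B=1 W=0
Move 10: W@(2,3) -> caps B=1 W=0
Move 11: B@(1,1) -> caps B=1 W=0
Move 12: W@(2,2) -> caps B=1 W=0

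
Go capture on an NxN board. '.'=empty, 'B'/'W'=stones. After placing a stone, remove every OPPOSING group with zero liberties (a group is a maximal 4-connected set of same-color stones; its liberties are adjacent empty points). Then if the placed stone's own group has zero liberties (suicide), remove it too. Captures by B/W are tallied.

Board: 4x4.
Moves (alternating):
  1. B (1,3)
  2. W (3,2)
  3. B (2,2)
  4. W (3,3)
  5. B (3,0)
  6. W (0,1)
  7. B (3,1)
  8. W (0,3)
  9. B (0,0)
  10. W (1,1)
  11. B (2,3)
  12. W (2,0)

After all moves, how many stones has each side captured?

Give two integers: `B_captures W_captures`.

Answer: 2 0

Derivation:
Move 1: B@(1,3) -> caps B=0 W=0
Move 2: W@(3,2) -> caps B=0 W=0
Move 3: B@(2,2) -> caps B=0 W=0
Move 4: W@(3,3) -> caps B=0 W=0
Move 5: B@(3,0) -> caps B=0 W=0
Move 6: W@(0,1) -> caps B=0 W=0
Move 7: B@(3,1) -> caps B=0 W=0
Move 8: W@(0,3) -> caps B=0 W=0
Move 9: B@(0,0) -> caps B=0 W=0
Move 10: W@(1,1) -> caps B=0 W=0
Move 11: B@(2,3) -> caps B=2 W=0
Move 12: W@(2,0) -> caps B=2 W=0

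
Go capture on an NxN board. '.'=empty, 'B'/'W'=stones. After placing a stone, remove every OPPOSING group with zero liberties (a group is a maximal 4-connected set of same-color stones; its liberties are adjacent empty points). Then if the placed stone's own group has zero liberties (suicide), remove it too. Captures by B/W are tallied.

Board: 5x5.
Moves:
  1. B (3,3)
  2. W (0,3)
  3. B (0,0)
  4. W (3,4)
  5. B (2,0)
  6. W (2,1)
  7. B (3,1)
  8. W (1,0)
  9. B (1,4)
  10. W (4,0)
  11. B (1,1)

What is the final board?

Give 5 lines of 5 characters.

Move 1: B@(3,3) -> caps B=0 W=0
Move 2: W@(0,3) -> caps B=0 W=0
Move 3: B@(0,0) -> caps B=0 W=0
Move 4: W@(3,4) -> caps B=0 W=0
Move 5: B@(2,0) -> caps B=0 W=0
Move 6: W@(2,1) -> caps B=0 W=0
Move 7: B@(3,1) -> caps B=0 W=0
Move 8: W@(1,0) -> caps B=0 W=0
Move 9: B@(1,4) -> caps B=0 W=0
Move 10: W@(4,0) -> caps B=0 W=0
Move 11: B@(1,1) -> caps B=1 W=0

Answer: B..W.
.B..B
BW...
.B.BW
W....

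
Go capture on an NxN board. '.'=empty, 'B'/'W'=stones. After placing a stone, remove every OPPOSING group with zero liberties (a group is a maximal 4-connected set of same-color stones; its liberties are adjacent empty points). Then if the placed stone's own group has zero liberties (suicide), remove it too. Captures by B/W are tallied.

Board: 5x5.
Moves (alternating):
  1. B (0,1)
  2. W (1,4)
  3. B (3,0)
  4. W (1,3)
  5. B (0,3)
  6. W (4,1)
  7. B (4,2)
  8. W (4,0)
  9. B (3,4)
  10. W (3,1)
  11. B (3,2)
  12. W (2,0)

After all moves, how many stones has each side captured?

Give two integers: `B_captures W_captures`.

Move 1: B@(0,1) -> caps B=0 W=0
Move 2: W@(1,4) -> caps B=0 W=0
Move 3: B@(3,0) -> caps B=0 W=0
Move 4: W@(1,3) -> caps B=0 W=0
Move 5: B@(0,3) -> caps B=0 W=0
Move 6: W@(4,1) -> caps B=0 W=0
Move 7: B@(4,2) -> caps B=0 W=0
Move 8: W@(4,0) -> caps B=0 W=0
Move 9: B@(3,4) -> caps B=0 W=0
Move 10: W@(3,1) -> caps B=0 W=0
Move 11: B@(3,2) -> caps B=0 W=0
Move 12: W@(2,0) -> caps B=0 W=1

Answer: 0 1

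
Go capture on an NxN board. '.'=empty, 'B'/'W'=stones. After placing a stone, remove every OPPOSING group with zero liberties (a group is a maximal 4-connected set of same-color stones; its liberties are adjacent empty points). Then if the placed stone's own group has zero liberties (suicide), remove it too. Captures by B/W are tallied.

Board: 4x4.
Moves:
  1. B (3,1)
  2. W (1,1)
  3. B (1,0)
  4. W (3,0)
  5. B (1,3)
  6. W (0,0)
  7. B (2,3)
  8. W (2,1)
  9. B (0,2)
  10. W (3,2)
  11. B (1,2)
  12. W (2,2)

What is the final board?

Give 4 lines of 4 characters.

Answer: W.B.
BWBB
.WWB
W.W.

Derivation:
Move 1: B@(3,1) -> caps B=0 W=0
Move 2: W@(1,1) -> caps B=0 W=0
Move 3: B@(1,0) -> caps B=0 W=0
Move 4: W@(3,0) -> caps B=0 W=0
Move 5: B@(1,3) -> caps B=0 W=0
Move 6: W@(0,0) -> caps B=0 W=0
Move 7: B@(2,3) -> caps B=0 W=0
Move 8: W@(2,1) -> caps B=0 W=0
Move 9: B@(0,2) -> caps B=0 W=0
Move 10: W@(3,2) -> caps B=0 W=1
Move 11: B@(1,2) -> caps B=0 W=1
Move 12: W@(2,2) -> caps B=0 W=1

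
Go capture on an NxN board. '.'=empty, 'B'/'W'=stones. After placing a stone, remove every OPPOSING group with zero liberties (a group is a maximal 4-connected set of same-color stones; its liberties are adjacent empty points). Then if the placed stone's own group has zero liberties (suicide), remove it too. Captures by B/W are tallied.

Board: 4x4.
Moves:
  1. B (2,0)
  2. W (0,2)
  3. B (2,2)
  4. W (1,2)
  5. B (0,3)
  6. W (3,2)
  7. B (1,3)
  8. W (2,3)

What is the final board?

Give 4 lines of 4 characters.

Answer: ..W.
..W.
B.BW
..W.

Derivation:
Move 1: B@(2,0) -> caps B=0 W=0
Move 2: W@(0,2) -> caps B=0 W=0
Move 3: B@(2,2) -> caps B=0 W=0
Move 4: W@(1,2) -> caps B=0 W=0
Move 5: B@(0,3) -> caps B=0 W=0
Move 6: W@(3,2) -> caps B=0 W=0
Move 7: B@(1,3) -> caps B=0 W=0
Move 8: W@(2,3) -> caps B=0 W=2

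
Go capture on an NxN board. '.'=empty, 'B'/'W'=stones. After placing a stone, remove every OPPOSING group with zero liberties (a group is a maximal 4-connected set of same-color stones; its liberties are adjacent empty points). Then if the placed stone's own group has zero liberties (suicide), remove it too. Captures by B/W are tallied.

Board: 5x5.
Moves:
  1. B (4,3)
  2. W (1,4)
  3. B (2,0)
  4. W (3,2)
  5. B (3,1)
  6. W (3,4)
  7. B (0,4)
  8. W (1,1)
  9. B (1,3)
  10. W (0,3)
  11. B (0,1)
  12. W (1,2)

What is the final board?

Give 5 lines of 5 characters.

Move 1: B@(4,3) -> caps B=0 W=0
Move 2: W@(1,4) -> caps B=0 W=0
Move 3: B@(2,0) -> caps B=0 W=0
Move 4: W@(3,2) -> caps B=0 W=0
Move 5: B@(3,1) -> caps B=0 W=0
Move 6: W@(3,4) -> caps B=0 W=0
Move 7: B@(0,4) -> caps B=0 W=0
Move 8: W@(1,1) -> caps B=0 W=0
Move 9: B@(1,3) -> caps B=0 W=0
Move 10: W@(0,3) -> caps B=0 W=1
Move 11: B@(0,1) -> caps B=0 W=1
Move 12: W@(1,2) -> caps B=0 W=1

Answer: .B.W.
.WWBW
B....
.BW.W
...B.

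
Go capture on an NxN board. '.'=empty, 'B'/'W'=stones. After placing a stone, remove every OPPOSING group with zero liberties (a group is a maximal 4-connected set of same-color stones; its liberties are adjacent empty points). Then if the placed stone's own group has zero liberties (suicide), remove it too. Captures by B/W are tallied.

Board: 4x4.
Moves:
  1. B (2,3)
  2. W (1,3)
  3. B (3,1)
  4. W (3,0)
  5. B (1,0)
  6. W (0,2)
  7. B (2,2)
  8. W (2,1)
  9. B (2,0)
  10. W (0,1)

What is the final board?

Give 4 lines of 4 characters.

Move 1: B@(2,3) -> caps B=0 W=0
Move 2: W@(1,3) -> caps B=0 W=0
Move 3: B@(3,1) -> caps B=0 W=0
Move 4: W@(3,0) -> caps B=0 W=0
Move 5: B@(1,0) -> caps B=0 W=0
Move 6: W@(0,2) -> caps B=0 W=0
Move 7: B@(2,2) -> caps B=0 W=0
Move 8: W@(2,1) -> caps B=0 W=0
Move 9: B@(2,0) -> caps B=1 W=0
Move 10: W@(0,1) -> caps B=1 W=0

Answer: .WW.
B..W
BWBB
.B..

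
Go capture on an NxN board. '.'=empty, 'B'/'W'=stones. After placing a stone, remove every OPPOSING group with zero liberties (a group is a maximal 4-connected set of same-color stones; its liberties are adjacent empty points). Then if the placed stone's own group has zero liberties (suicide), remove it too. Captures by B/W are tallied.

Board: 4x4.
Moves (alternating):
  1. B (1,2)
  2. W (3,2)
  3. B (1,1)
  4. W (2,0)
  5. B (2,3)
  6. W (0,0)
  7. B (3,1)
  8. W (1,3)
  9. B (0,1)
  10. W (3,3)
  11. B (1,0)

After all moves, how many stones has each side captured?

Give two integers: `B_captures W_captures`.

Move 1: B@(1,2) -> caps B=0 W=0
Move 2: W@(3,2) -> caps B=0 W=0
Move 3: B@(1,1) -> caps B=0 W=0
Move 4: W@(2,0) -> caps B=0 W=0
Move 5: B@(2,3) -> caps B=0 W=0
Move 6: W@(0,0) -> caps B=0 W=0
Move 7: B@(3,1) -> caps B=0 W=0
Move 8: W@(1,3) -> caps B=0 W=0
Move 9: B@(0,1) -> caps B=0 W=0
Move 10: W@(3,3) -> caps B=0 W=0
Move 11: B@(1,0) -> caps B=1 W=0

Answer: 1 0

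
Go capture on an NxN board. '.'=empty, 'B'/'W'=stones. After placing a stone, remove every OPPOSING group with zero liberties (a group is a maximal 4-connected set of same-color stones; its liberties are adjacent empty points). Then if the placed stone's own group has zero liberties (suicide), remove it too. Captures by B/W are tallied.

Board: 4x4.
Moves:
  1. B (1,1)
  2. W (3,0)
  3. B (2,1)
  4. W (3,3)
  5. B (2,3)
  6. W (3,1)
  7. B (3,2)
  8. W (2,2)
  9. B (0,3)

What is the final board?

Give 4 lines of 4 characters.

Move 1: B@(1,1) -> caps B=0 W=0
Move 2: W@(3,0) -> caps B=0 W=0
Move 3: B@(2,1) -> caps B=0 W=0
Move 4: W@(3,3) -> caps B=0 W=0
Move 5: B@(2,3) -> caps B=0 W=0
Move 6: W@(3,1) -> caps B=0 W=0
Move 7: B@(3,2) -> caps B=1 W=0
Move 8: W@(2,2) -> caps B=1 W=0
Move 9: B@(0,3) -> caps B=1 W=0

Answer: ...B
.B..
.BWB
WWB.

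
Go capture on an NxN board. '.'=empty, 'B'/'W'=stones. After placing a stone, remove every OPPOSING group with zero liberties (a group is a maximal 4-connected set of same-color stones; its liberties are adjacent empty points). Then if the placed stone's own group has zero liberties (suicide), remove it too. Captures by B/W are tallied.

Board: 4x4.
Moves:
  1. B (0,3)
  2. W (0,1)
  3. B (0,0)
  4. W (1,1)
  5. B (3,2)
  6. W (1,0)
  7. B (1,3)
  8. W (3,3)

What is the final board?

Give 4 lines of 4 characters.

Move 1: B@(0,3) -> caps B=0 W=0
Move 2: W@(0,1) -> caps B=0 W=0
Move 3: B@(0,0) -> caps B=0 W=0
Move 4: W@(1,1) -> caps B=0 W=0
Move 5: B@(3,2) -> caps B=0 W=0
Move 6: W@(1,0) -> caps B=0 W=1
Move 7: B@(1,3) -> caps B=0 W=1
Move 8: W@(3,3) -> caps B=0 W=1

Answer: .W.B
WW.B
....
..BW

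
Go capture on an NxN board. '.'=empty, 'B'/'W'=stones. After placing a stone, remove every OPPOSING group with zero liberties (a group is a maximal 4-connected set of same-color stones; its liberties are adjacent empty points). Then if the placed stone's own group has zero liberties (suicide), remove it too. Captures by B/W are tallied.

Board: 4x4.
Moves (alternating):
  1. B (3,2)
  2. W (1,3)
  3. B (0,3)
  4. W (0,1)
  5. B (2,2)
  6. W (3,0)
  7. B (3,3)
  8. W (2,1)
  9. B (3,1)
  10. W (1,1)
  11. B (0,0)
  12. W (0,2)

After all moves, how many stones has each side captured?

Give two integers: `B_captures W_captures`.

Answer: 0 1

Derivation:
Move 1: B@(3,2) -> caps B=0 W=0
Move 2: W@(1,3) -> caps B=0 W=0
Move 3: B@(0,3) -> caps B=0 W=0
Move 4: W@(0,1) -> caps B=0 W=0
Move 5: B@(2,2) -> caps B=0 W=0
Move 6: W@(3,0) -> caps B=0 W=0
Move 7: B@(3,3) -> caps B=0 W=0
Move 8: W@(2,1) -> caps B=0 W=0
Move 9: B@(3,1) -> caps B=0 W=0
Move 10: W@(1,1) -> caps B=0 W=0
Move 11: B@(0,0) -> caps B=0 W=0
Move 12: W@(0,2) -> caps B=0 W=1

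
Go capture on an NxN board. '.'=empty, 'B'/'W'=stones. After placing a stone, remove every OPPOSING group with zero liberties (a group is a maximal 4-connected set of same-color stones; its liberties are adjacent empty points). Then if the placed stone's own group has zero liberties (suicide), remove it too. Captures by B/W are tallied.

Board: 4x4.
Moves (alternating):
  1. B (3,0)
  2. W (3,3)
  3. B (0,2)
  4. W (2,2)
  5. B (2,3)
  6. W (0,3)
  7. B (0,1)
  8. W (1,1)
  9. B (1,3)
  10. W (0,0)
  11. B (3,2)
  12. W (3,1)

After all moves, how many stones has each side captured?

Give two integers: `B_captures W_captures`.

Move 1: B@(3,0) -> caps B=0 W=0
Move 2: W@(3,3) -> caps B=0 W=0
Move 3: B@(0,2) -> caps B=0 W=0
Move 4: W@(2,2) -> caps B=0 W=0
Move 5: B@(2,3) -> caps B=0 W=0
Move 6: W@(0,3) -> caps B=0 W=0
Move 7: B@(0,1) -> caps B=0 W=0
Move 8: W@(1,1) -> caps B=0 W=0
Move 9: B@(1,3) -> caps B=1 W=0
Move 10: W@(0,0) -> caps B=1 W=0
Move 11: B@(3,2) -> caps B=2 W=0
Move 12: W@(3,1) -> caps B=2 W=0

Answer: 2 0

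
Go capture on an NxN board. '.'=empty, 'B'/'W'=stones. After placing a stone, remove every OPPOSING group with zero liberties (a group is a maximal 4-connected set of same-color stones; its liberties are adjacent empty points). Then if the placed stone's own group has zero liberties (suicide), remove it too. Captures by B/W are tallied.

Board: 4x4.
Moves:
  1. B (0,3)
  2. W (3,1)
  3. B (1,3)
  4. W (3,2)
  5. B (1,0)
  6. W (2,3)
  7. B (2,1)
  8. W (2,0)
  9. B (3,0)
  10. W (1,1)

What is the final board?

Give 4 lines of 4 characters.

Answer: ...B
BW.B
.B.W
BWW.

Derivation:
Move 1: B@(0,3) -> caps B=0 W=0
Move 2: W@(3,1) -> caps B=0 W=0
Move 3: B@(1,3) -> caps B=0 W=0
Move 4: W@(3,2) -> caps B=0 W=0
Move 5: B@(1,0) -> caps B=0 W=0
Move 6: W@(2,3) -> caps B=0 W=0
Move 7: B@(2,1) -> caps B=0 W=0
Move 8: W@(2,0) -> caps B=0 W=0
Move 9: B@(3,0) -> caps B=1 W=0
Move 10: W@(1,1) -> caps B=1 W=0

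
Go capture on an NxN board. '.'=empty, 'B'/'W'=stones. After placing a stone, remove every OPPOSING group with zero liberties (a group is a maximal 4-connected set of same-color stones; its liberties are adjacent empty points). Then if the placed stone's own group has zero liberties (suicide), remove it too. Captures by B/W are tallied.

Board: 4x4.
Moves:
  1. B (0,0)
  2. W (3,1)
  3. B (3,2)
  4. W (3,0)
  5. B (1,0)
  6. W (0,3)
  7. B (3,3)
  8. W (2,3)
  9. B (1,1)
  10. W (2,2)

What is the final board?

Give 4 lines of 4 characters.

Answer: B..W
BB..
..WW
WW..

Derivation:
Move 1: B@(0,0) -> caps B=0 W=0
Move 2: W@(3,1) -> caps B=0 W=0
Move 3: B@(3,2) -> caps B=0 W=0
Move 4: W@(3,0) -> caps B=0 W=0
Move 5: B@(1,0) -> caps B=0 W=0
Move 6: W@(0,3) -> caps B=0 W=0
Move 7: B@(3,3) -> caps B=0 W=0
Move 8: W@(2,3) -> caps B=0 W=0
Move 9: B@(1,1) -> caps B=0 W=0
Move 10: W@(2,2) -> caps B=0 W=2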